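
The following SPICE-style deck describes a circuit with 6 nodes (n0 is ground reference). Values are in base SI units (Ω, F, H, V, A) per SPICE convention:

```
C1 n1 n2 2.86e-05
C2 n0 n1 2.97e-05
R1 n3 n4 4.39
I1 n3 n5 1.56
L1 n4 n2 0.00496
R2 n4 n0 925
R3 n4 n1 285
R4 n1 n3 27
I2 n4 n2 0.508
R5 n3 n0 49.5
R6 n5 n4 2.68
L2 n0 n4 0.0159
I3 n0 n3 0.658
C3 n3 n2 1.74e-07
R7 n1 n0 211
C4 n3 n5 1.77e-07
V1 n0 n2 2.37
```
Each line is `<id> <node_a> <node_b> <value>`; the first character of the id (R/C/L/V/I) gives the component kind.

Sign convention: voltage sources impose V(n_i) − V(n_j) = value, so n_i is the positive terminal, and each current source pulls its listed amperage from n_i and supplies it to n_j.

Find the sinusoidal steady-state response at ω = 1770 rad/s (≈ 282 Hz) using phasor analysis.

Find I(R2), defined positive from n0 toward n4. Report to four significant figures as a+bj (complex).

0.001348-0.002651j A

MNA unknowns: 5 node voltages V₁..V_5 plus 1 source current (V1)
C1: Y=0.000+0.05062j on G[1,2]
C2: Y=0.000+0.05257j on G[0,1]
R1: Y=0.2278+0.000j on G[3,4]
I1: z[3]−=1.56, z[5]+=1.56
L1: Y=0.000-0.1139j on G[4,2]
R2: Y=0.001081+0.000j on G[4,0]
R3: Y=0.003509+0.000j on G[4,1]
R4: Y=0.03704+0.000j on G[1,3]
I2: z[4]−=0.508, z[2]+=0.508
R5: Y=0.02020+0.000j on G[3,0]
R6: Y=0.3731+0.000j on G[5,4]
L2: Y=0.000-0.03553j on G[0,4]
I3: z[0]−=0.658, z[3]+=0.658
C3: Y=0.000+0.0003080j on G[3,2]
R7: Y=0.004739+0.000j on G[1,0]
C4: Y=0.000+0.0003133j on G[3,5]
V1: row V0−V2=2.37, i_V1 at 0,2
solve → V1=-0.8444+1.204j, V2=-2.370+0.000j, V3=-4.269+2.126j, V4=-1.247+2.453j, V5=2.934+2.446j
aux → i_V1=-0.7257+0.05124j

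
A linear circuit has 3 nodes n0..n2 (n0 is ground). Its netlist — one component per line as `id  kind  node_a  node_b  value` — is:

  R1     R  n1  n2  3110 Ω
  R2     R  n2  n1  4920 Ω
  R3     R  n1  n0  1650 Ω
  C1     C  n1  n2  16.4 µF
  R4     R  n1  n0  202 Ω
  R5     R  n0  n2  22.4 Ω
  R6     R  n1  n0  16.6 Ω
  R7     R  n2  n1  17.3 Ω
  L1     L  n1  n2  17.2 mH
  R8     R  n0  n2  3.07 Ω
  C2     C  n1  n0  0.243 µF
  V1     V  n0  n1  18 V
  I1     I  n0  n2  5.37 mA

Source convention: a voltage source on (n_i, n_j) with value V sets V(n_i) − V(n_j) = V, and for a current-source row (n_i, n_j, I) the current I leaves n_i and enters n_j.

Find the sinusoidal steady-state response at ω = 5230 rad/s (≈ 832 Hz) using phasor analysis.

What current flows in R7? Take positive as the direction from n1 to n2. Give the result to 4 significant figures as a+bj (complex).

Apply KCL at each of the 2 non-ground nodes and solve the resulting linear system.
Node n1: branches {R1, R2, R3, C1, R4, R6, R7, L1, C2, V1} → V_1 = -18.00+0.000j
Node n2: branches {R1, R2, C1, R5, R7, L1, R8, I1} → V_2 = -2.895-2.630j
Source currents: i(V1)=-2.262-0.9971j

-0.8731+0.1521j A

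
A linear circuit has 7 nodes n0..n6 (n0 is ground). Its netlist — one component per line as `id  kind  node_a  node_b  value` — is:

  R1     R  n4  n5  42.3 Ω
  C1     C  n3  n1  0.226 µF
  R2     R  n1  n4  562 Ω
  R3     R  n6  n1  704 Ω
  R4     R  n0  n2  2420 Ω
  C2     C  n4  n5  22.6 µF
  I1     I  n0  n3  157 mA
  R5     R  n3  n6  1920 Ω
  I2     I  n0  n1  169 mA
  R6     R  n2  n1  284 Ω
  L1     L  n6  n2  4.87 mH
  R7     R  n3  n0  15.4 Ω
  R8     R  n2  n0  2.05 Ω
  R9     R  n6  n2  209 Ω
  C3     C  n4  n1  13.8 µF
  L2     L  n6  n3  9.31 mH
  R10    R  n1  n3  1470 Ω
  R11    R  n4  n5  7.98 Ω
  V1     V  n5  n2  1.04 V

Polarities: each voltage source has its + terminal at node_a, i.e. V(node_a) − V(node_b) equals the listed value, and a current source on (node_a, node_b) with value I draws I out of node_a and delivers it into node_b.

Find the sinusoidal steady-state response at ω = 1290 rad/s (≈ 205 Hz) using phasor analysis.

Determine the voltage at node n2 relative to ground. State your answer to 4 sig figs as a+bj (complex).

0.4458-0.1180j V

MNA unknowns: 6 node voltages V₁..V_6 plus 1 source current (V1)
R1: Y=0.02364+0.000j on G[4,5]
C1: Y=0.000+0.0002915j on G[3,1]
R2: Y=0.001779+0.000j on G[1,4]
R3: Y=0.001420+0.000j on G[6,1]
R4: Y=0.0004132+0.000j on G[0,2]
C2: Y=0.000+0.02915j on G[4,5]
I1: z[0]−=0.157, z[3]+=0.157
R5: Y=0.0005208+0.000j on G[3,6]
I2: z[0]−=0.169, z[1]+=0.169
R6: Y=0.003521+0.000j on G[2,1]
L1: Y=0.000-0.1592j on G[6,2]
R7: Y=0.06494+0.000j on G[3,0]
R8: Y=0.4878+0.000j on G[2,0]
R9: Y=0.004785+0.000j on G[6,2]
C3: Y=0.000+0.01780j on G[4,1]
L2: Y=0.000-0.08326j on G[6,3]
R10: Y=0.0006803+0.000j on G[1,3]
R11: Y=0.1253+0.000j on G[4,5]
V1: row V5−V2=1.04, i_V1 at 5,2
solve → V1=5.541-7.545j, V2=0.4458-0.1180j, V3=1.669+0.8874j, V4=2.440-0.02401j, V5=1.486-0.1180j, V6=0.9172+0.2467j
aux → i_V1=0.1394+0.04182j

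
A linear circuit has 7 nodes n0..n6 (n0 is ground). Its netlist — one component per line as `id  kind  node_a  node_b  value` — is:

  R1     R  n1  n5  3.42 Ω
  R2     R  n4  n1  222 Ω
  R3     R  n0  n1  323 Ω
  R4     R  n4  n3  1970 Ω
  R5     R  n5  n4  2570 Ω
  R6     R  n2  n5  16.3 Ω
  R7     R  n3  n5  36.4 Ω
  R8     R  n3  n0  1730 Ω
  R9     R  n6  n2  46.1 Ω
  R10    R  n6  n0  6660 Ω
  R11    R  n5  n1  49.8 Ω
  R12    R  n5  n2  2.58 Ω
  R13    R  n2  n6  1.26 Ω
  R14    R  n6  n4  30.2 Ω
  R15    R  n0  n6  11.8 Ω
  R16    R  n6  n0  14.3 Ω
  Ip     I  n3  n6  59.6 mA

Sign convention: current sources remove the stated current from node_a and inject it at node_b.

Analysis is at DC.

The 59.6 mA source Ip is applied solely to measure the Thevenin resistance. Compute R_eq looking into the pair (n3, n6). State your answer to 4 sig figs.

R_eq = 38.16 Ω

Apply KCL at each of the 6 non-ground nodes and solve the resulting linear system.
Node n1: branches {R1, R2, R3, R11} → V_1 = -0.1775
Node n2: branches {R6, R9, R12, R13} → V_2 = -0.05663
Node n3: branches {R4, R7, R8, Ip} → V_3 = -2.262
Node n4: branches {R2, R4, R5, R14} → V_4 = -0.04210
Node n5: branches {R1, R5, R6, R7, R11, R12} → V_5 = -0.1813
Node n6: branches {R9, R10, R13, R14, R15, R16, Ip} → V_6 = 0.01200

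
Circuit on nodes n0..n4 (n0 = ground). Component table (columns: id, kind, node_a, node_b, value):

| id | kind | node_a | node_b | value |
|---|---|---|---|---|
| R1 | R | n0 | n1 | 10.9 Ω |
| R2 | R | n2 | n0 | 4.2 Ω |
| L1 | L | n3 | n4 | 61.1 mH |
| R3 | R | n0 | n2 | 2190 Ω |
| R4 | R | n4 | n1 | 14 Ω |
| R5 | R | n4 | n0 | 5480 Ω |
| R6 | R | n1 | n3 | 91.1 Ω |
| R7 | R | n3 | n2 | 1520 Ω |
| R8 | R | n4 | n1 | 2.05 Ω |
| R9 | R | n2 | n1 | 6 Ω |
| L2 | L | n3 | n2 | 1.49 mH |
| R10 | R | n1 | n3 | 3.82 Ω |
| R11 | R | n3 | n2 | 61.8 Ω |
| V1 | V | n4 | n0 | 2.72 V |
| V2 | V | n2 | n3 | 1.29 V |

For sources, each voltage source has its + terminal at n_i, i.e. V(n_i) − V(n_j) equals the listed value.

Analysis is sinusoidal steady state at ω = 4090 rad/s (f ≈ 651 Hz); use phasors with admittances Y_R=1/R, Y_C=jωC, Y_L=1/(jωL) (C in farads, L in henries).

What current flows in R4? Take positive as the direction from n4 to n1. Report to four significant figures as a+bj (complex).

0.07039+0.0005442j A

Element admittances at ω=4090 rad/s:
  Y(R1) = 0.09174+0.000j S between n0,n1
  Y(R2) = 0.2381+0.000j S between n2,n0
  Y(L1) = 0.000-0.004002j S between n3,n4
  Y(R3) = 0.0004566+0.000j S between n0,n2
  Y(R4) = 0.07143+0.000j S between n4,n1
  Y(R5) = 0.0001825+0.000j S between n4,n0
  Y(R6) = 0.01098+0.000j S between n1,n3
  Y(R7) = 0.0006579+0.000j S between n3,n2
  Y(R8) = 0.4878+0.000j S between n4,n1
  Y(R9) = 0.1667+0.000j S between n2,n1
  Y(L2) = 0.000-0.1641j S between n3,n2
  Y(R10) = 0.2618+0.000j S between n1,n3
  Y(R11) = 0.01618+0.000j S between n3,n2
  V1: constraint V(n4)−V(n0) = 2.72
  V2: constraint V(n2)−V(n3) = 1.29
Assemble and solve the 6×6 MNA system:
  V(n1)=1.735-0.007619j  V(n2)=1.643-0.01891j  V(n3)=0.3533-0.01891j  V(n4)=2.720+0.000j
  i(V1)=-0.5517+0.005209j  i(V2)=-0.3985+0.2181j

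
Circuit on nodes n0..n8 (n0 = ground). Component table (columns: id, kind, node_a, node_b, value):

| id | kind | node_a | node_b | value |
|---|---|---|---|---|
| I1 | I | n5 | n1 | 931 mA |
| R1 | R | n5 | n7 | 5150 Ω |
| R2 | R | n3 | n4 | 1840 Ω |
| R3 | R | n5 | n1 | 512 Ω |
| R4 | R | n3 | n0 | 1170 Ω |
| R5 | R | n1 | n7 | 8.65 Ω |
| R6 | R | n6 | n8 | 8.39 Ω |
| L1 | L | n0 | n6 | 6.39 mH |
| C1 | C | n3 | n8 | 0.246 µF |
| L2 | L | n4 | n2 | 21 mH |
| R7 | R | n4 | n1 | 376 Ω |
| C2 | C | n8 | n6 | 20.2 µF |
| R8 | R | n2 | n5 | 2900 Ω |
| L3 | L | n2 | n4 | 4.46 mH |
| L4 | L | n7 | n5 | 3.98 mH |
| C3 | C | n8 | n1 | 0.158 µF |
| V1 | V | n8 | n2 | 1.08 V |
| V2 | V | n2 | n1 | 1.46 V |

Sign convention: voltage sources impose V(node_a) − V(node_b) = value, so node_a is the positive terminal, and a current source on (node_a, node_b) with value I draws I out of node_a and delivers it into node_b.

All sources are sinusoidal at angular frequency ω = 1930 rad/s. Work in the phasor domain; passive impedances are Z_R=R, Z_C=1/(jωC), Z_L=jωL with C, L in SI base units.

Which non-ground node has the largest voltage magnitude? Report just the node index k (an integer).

5

MNA unknowns: 8 node voltages V₁..V_8 plus 2 source currents (V1, V2)
I1: z[5]−=0.931, z[1]+=0.931
R1: Y=0.0001942+0.000j on G[5,7]
R2: Y=0.0005435+0.000j on G[3,4]
R3: Y=0.001953+0.000j on G[5,1]
R4: Y=0.0008547+0.000j on G[3,0]
R5: Y=0.1156+0.000j on G[1,7]
R6: Y=0.1192+0.000j on G[6,8]
L1: Y=0.000-0.08109j on G[0,6]
C1: Y=0.000+0.0004748j on G[3,8]
L2: Y=0.000-0.02467j on G[4,2]
R7: Y=0.002660+0.000j on G[4,1]
C2: Y=0.000+0.03899j on G[8,6]
R8: Y=0.0003448+0.000j on G[2,5]
L3: Y=0.000-0.1162j on G[2,4]
L4: Y=0.000-0.1302j on G[7,5]
C3: Y=0.000+0.0003049j on G[8,1]
V1: row V8−V2=1.08, i_V1 at 8,2
V2: row V2−V1=1.46, i_V2 at 2,1
solve → V1=-2.537+0.002404j, V2=-1.077+0.002404j, V3=-0.3786+0.1210j, V4=-1.078-0.02245j, V5=-10.56-6.867j, V6=0.001275+0.003990j, V7=-10.43+0.1389j, V8=0.003471+0.002404j
aux → i_V1=-0.0003799-0.0008525j, i_V2=-0.007150-0.003077j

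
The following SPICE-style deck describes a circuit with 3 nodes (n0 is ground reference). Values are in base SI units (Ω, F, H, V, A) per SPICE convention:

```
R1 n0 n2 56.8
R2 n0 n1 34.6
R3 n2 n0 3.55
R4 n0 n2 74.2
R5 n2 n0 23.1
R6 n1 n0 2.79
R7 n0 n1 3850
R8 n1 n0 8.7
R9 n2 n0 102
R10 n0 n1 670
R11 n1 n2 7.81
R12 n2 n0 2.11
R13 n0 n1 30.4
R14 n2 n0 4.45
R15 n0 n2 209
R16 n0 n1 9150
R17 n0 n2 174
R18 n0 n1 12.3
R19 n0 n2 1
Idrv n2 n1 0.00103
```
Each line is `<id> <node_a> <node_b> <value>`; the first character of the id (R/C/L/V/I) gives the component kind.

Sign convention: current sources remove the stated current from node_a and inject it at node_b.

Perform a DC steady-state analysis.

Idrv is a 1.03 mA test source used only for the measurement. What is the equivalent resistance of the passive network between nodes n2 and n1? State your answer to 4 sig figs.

MNA unknowns: 2 node voltages V₁..V_2
R1: Y=0.01761 on G[0,2]
R2: Y=0.02890 on G[0,1]
R3: Y=0.2817 on G[2,0]
R4: Y=0.01348 on G[0,2]
R5: Y=0.04329 on G[2,0]
R6: Y=0.3584 on G[1,0]
R7: Y=0.0002597 on G[0,1]
R8: Y=0.1149 on G[1,0]
R9: Y=0.009804 on G[2,0]
R10: Y=0.001493 on G[0,1]
R11: Y=0.1280 on G[1,2]
R12: Y=0.4739 on G[2,0]
R13: Y=0.03289 on G[0,1]
R14: Y=0.2247 on G[2,0]
R15: Y=0.004785 on G[0,2]
R16: Y=0.0001093 on G[0,1]
R17: Y=0.005747 on G[0,2]
R18: Y=0.08130 on G[0,1]
R19: Y=1.000 on G[0,2]
Idrv: z[2]−=0.00103, z[1]+=0.00103
solve → V1=0.001313, V2=-0.0003912

R_eq = 1.654 Ω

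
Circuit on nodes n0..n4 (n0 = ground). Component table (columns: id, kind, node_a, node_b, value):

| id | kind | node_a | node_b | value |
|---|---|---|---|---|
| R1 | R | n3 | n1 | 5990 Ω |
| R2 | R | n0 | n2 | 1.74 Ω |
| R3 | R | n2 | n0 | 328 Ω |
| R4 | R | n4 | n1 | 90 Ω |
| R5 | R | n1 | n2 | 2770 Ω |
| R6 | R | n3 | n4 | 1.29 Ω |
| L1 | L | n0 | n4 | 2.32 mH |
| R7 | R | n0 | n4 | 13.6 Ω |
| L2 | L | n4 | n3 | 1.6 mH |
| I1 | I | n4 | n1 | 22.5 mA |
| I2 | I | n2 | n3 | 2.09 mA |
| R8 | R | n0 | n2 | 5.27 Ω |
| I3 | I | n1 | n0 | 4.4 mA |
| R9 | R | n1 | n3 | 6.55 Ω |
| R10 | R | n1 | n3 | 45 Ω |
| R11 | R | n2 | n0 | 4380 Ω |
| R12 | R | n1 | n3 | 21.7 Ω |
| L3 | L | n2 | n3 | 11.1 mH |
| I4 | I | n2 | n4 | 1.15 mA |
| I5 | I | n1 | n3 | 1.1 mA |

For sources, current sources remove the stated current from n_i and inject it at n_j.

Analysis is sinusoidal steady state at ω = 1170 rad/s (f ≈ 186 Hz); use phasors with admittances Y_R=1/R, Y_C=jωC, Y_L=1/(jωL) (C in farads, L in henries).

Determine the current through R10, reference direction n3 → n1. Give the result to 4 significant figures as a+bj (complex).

Apply KCL at each of the 4 non-ground nodes and solve the resulting linear system.
Node n1: branches {R1, R4, R5, I1, I3, R9, R10, R12, I5} → V_1 = 0.08390+0.007079j
Node n2: branches {R2, R3, R5, I2, R8, R11, L3, I4} → V_2 = -0.003261-0.001485j
Node n3: branches {R1, R6, L2, I2, R9, R10, R12, L3, I5} → V_3 = 0.01159+0.007667j
Node n4: branches {R4, R6, L1, R7, L2, I1, I4} → V_4 = -0.003964-0.004356j

-0.001607+1.308e-05j A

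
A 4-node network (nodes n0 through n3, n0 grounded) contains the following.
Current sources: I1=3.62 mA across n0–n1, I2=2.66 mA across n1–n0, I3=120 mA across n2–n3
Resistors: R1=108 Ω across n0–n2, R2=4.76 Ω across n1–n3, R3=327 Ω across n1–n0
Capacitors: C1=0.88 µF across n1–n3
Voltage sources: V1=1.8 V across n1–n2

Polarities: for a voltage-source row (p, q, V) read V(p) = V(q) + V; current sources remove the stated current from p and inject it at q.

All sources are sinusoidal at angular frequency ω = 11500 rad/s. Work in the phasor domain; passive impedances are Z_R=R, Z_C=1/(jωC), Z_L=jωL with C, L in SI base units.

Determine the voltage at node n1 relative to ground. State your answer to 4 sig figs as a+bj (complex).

1.431+0.000j V

Element admittances at ω=11500 rad/s:
  I1: injects 0.00362 A into n1 (from n0)
  I2: injects 0.00266 A into n0 (from n1)
  I3: injects 0.12 A into n3 (from n2)
  Y(R1) = 0.009259+0.000j S between n0,n2
  Y(R2) = 0.2101+0.000j S between n1,n3
  Y(C1) = 0.000+0.01012j S between n1,n3
  Y(R3) = 0.003058+0.000j S between n1,n0
  V1: constraint V(n1)−V(n2) = 1.8
Assemble and solve the 4×4 MNA system:
  V(n1)=1.431+0.000j  V(n2)=-0.3690+0.000j  V(n3)=2.001-0.02745j
  i(V1)=0.1166+0.000j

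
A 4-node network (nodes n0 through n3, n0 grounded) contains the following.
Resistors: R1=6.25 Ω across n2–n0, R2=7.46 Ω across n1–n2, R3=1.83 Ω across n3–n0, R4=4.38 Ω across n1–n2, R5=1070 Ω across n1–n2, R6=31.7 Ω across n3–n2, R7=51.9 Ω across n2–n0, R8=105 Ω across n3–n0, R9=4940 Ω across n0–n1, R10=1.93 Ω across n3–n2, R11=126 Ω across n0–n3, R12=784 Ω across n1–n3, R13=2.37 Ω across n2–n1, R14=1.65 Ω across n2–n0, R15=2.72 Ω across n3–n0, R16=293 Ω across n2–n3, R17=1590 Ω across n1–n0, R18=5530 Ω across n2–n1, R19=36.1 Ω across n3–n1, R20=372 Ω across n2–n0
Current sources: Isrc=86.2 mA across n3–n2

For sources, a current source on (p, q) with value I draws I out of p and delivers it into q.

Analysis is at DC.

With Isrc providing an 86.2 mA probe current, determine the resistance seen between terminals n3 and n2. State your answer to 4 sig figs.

R_eq = 0.9919 Ω

MNA unknowns: 3 node voltages V₁..V_3
R1: Y=0.1600 on G[2,0]
R2: Y=0.1340 on G[1,2]
R3: Y=0.5464 on G[3,0]
R4: Y=0.2283 on G[1,2]
R5: Y=0.0009346 on G[1,2]
R6: Y=0.03155 on G[3,2]
R7: Y=0.01927 on G[2,0]
R8: Y=0.009524 on G[3,0]
R9: Y=0.0002024 on G[0,1]
R10: Y=0.5181 on G[3,2]
R11: Y=0.007937 on G[0,3]
R12: Y=0.001276 on G[1,3]
R13: Y=0.4219 on G[2,1]
R14: Y=0.6061 on G[2,0]
R15: Y=0.3676 on G[3,0]
R16: Y=0.003413 on G[2,3]
R17: Y=0.0006289 on G[1,0]
R18: Y=0.0001808 on G[2,1]
R19: Y=0.02770 on G[3,1]
R20: Y=0.002688 on G[2,0]
Isrc: z[3]−=0.0862, z[2]+=0.0862
solve → V1=0.04321, V2=0.04630, V3=-0.03920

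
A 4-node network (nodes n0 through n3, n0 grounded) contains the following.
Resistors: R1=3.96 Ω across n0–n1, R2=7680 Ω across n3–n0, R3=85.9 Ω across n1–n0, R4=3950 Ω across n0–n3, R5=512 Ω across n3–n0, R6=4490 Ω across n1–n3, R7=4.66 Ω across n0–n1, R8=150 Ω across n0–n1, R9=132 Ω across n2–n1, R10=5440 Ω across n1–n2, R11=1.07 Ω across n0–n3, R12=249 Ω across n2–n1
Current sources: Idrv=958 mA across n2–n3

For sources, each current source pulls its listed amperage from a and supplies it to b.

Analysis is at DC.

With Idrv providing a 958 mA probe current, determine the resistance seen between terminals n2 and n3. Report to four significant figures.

R_eq = 88.05 Ω

Element admittances at DC:
  Y(R1) = 0.2525 S between n0,n1
  Y(R2) = 0.0001302 S between n3,n0
  Y(R3) = 0.01164 S between n1,n0
  Y(R4) = 0.0002532 S between n0,n3
  Y(R5) = 0.001953 S between n3,n0
  Y(R6) = 0.0002227 S between n1,n3
  Y(R7) = 0.2146 S between n0,n1
  Y(R8) = 0.006667 S between n0,n1
  Y(R9) = 0.007576 S between n2,n1
  Y(R10) = 0.0001838 S between n1,n2
  Y(R11) = 0.9346 S between n0,n3
  Y(R12) = 0.004016 S between n2,n1
  Idrv: injects 0.958 A into n3 (from n2)
Assemble and solve the 3×3 MNA system:
  V(n1)=-1.972  V(n2)=-83.33  V(n3)=1.022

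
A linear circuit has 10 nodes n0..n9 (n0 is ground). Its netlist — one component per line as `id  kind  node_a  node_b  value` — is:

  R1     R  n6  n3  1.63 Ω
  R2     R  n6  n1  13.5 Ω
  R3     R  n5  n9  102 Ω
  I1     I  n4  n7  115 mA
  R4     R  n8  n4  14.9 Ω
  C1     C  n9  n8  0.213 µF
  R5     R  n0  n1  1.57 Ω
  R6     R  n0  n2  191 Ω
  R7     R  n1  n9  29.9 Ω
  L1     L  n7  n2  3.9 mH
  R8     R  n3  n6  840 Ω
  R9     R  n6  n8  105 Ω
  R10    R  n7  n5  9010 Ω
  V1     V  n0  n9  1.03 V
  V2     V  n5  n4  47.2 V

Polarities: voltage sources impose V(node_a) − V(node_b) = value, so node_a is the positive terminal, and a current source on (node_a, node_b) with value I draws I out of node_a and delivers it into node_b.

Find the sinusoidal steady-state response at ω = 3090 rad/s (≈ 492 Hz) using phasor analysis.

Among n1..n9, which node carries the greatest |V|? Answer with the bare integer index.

Apply KCL at each of the 9 non-ground nodes and solve the resulting linear system.
Node n1: branches {R2, R5, R7} → V_1 = -0.4275+0.01421j
Node n2: branches {R6, L1} → V_2 = 21.78-0.007816j
Node n3: branches {R1, R8} → V_3 = -3.831+0.1428j
Node n4: branches {I1, R4, V2} → V_4 = -34.07+0.9978j
Node n5: branches {R3, R10, V2} → V_5 = 13.13+0.9978j
Node n6: branches {R1, R2, R8, R9} → V_6 = -3.831+0.1428j
Node n7: branches {I1, L1, R10} → V_7 = 21.78+1.366j
Node n8: branches {R4, C1, R9} → V_8 = -30.30+1.143j
Node n9: branches {R3, C1, R7, V1} → V_9 = -1.030+0.000j
Source currents: i(V1)=-0.1582+0.009009j, i(V2)=-0.1379-0.009741j

4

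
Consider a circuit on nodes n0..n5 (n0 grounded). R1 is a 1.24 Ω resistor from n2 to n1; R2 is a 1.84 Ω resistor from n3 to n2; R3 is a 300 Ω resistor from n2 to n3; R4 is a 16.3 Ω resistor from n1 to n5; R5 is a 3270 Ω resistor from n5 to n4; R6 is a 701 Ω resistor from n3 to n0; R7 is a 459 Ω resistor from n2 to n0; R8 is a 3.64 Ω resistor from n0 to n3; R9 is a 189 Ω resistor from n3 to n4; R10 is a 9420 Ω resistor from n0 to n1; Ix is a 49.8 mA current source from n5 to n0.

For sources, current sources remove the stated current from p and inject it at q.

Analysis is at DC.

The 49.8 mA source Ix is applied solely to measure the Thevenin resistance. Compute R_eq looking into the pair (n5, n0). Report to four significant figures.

R_eq = 22.81 Ω

Apply KCL at each of the 5 non-ground nodes and solve the resulting linear system.
Node n1: branches {R1, R4, R10} → V_1 = -0.3289
Node n2: branches {R1, R2, R3, R7} → V_2 = -0.2675
Node n3: branches {R2, R3, R6, R8, R9} → V_3 = -0.1781
Node n4: branches {R5, R9} → V_4 = -0.2304
Node n5: branches {R4, R5, Ix} → V_5 = -1.136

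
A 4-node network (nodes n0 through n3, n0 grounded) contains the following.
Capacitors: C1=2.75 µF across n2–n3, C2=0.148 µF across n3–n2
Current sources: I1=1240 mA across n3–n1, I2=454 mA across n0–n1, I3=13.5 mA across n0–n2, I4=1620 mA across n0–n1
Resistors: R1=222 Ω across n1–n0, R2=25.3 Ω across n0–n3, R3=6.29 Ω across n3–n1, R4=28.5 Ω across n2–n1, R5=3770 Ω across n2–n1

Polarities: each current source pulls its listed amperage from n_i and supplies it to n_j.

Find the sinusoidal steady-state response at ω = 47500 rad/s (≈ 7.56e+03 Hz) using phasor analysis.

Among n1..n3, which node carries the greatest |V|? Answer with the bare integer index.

Apply KCL at each of the 3 non-ground nodes and solve the resulting linear system.
Node n1: branches {I1, R1, R3, I2, R4, R5, I4} → V_1 = 61.57-0.6298j
Node n2: branches {C1, C2, R4, R5, I3} → V_2 = 46.63-3.865j
Node n3: branches {C1, I1, R2, R3, C2} → V_3 = 45.80+0.07177j

1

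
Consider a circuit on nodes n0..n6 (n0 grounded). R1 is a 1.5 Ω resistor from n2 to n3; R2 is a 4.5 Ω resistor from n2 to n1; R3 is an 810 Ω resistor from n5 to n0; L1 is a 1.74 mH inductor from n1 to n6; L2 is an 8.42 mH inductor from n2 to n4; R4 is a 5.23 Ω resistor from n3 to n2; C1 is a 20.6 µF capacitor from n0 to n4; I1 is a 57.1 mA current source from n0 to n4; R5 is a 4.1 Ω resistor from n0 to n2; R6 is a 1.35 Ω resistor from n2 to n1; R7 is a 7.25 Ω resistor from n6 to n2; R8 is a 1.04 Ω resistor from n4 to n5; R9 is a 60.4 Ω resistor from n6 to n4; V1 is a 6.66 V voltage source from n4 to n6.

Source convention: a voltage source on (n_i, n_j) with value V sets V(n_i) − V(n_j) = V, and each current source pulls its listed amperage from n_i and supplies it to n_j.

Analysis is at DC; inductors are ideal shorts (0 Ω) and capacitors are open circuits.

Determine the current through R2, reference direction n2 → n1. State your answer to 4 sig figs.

1.480 A

Element admittances at DC:
  Y(R1) = 0.6667 S between n2,n3
  Y(R2) = 0.2222 S between n2,n1
  Y(R3) = 0.001235 S between n5,n0
  L1: short n1↔n6 (DC inductor)
  L2: short n2↔n4 (DC inductor)
  Y(R4) = 0.1912 S between n3,n2
  Y(C1) = 0.000 S between n0,n4
  I1: injects 0.0571 A into n4 (from n0)
  Y(R5) = 0.2439 S between n0,n2
  Y(R6) = 0.7407 S between n2,n1
  Y(R7) = 0.1379 S between n6,n2
  Y(R8) = 0.9615 S between n4,n5
  Y(R9) = 0.01656 S between n6,n4
  V1: constraint V(n4)−V(n6) = 6.66
Assemble and solve the 9×9 MNA system:
  V(n1)=-6.427  V(n2)=0.2329  V(n3)=0.2329  V(n4)=0.2329  V(n5)=0.2326  V(n6)=-6.427
  i(L1)=6.413  i(L2)=-7.389  i(V1)=-7.442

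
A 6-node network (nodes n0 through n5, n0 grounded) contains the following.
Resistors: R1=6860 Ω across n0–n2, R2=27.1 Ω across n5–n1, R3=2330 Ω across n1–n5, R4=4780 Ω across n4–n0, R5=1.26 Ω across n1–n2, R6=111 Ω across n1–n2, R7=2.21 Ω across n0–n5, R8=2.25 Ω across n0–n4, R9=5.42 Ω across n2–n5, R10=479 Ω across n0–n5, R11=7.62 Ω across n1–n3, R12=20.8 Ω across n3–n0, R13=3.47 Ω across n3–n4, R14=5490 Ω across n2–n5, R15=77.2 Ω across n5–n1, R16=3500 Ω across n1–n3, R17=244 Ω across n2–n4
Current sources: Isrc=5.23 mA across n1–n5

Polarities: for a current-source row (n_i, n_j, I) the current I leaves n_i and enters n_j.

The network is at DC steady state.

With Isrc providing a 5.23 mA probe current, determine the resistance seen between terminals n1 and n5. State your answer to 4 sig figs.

Element admittances at DC:
  Y(R1) = 0.0001458 S between n0,n2
  Y(R2) = 0.03690 S between n5,n1
  Y(R3) = 0.0004292 S between n1,n5
  Y(R4) = 0.0002092 S between n4,n0
  Y(R5) = 0.7937 S between n1,n2
  Y(R6) = 0.009009 S between n1,n2
  Y(R7) = 0.4525 S between n0,n5
  Y(R8) = 0.4444 S between n0,n4
  Y(R9) = 0.1845 S between n2,n5
  Y(R10) = 0.002088 S between n0,n5
  Y(R11) = 0.1312 S between n1,n3
  Y(R12) = 0.04808 S between n3,n0
  Y(R13) = 0.2882 S between n3,n4
  Y(R14) = 0.0001821 S between n2,n5
  Y(R15) = 0.01295 S between n5,n1
  Y(R16) = 0.0002857 S between n1,n3
  Y(R17) = 0.004098 S between n2,n4
  Isrc: injects 0.00523 A into n5 (from n1)
Assemble and solve the 5×5 MNA system:
  V(n1)=-0.01622  V(n2)=-0.01258  V(n3)=-0.006065  V(n4)=-0.002442  V(n5)=0.003034

R_eq = 3.682 Ω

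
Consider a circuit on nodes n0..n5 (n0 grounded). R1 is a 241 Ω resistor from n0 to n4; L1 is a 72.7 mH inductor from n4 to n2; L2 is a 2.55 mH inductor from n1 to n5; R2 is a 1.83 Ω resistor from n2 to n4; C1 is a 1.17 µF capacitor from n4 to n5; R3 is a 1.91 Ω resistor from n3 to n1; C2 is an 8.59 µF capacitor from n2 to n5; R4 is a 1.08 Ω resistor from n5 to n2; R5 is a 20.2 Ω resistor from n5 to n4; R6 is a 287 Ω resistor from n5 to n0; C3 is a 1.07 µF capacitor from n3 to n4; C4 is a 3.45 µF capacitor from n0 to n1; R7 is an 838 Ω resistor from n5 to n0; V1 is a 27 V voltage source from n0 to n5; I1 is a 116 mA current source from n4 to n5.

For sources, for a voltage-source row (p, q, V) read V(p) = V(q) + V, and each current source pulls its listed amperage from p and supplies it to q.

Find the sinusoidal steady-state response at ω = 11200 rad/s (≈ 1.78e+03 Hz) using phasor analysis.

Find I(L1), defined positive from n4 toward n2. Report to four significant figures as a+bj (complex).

Apply KCL at each of the 5 non-ground nodes and solve the resulting linear system.
Node n1: branches {L2, R3, C4} → V_1 = 39.96+2.710j
Node n2: branches {L1, R2, C2, R4} → V_2 = -26.90+0.7359j
Node n3: branches {R3, C3} → V_3 = 39.94+1.181j
Node n4: branches {R1, L1, R2, C1, R5, C3, I1} → V_4 = -26.86+2.001j
Node n5: branches {L2, C1, C2, R4, R5, R6, R7, V1, I1} → V_5 = -27.00+0.000j
Source currents: i(V1)=-0.3424+1.552j

0.001554-5.119e-05j A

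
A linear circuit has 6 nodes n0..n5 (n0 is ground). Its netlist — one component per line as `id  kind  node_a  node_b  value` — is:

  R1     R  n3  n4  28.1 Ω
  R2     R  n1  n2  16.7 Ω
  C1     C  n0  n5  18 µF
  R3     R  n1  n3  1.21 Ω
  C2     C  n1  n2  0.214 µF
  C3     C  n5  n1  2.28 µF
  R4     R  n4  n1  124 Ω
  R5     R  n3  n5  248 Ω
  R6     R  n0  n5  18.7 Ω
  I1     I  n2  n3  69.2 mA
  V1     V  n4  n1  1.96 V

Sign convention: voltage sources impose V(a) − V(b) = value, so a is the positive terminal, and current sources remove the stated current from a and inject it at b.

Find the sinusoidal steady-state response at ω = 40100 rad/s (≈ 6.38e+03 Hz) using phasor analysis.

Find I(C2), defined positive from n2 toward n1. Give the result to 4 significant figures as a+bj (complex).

-0.001393-0.009717j A

Element admittances at ω=40100 rad/s:
  Y(R1) = 0.03559+0.000j S between n3,n4
  Y(R2) = 0.05988+0.000j S between n1,n2
  Y(C1) = 0.000+0.7218j S between n0,n5
  Y(R3) = 0.8264+0.000j S between n1,n3
  Y(C2) = 0.000+0.008581j S between n1,n2
  Y(C3) = 0.000+0.09143j S between n5,n1
  Y(R4) = 0.008065+0.000j S between n4,n1
  Y(R5) = 0.004032+0.000j S between n3,n5
  Y(R6) = 0.05348+0.000j S between n0,n5
  I1: injects 0.0692 A into n3 (from n2)
  V1: constraint V(n4)−V(n1) = 1.96
Assemble and solve the 6×6 MNA system:
  V(n1)=-0.0003100+0.007062j  V(n2)=-1.133+0.1693j  V(n3)=0.1601+0.007029j  V(n4)=1.960+0.007062j  V(n5)=0.000+0.000j
  i(V1)=-0.07985-1.170e-06j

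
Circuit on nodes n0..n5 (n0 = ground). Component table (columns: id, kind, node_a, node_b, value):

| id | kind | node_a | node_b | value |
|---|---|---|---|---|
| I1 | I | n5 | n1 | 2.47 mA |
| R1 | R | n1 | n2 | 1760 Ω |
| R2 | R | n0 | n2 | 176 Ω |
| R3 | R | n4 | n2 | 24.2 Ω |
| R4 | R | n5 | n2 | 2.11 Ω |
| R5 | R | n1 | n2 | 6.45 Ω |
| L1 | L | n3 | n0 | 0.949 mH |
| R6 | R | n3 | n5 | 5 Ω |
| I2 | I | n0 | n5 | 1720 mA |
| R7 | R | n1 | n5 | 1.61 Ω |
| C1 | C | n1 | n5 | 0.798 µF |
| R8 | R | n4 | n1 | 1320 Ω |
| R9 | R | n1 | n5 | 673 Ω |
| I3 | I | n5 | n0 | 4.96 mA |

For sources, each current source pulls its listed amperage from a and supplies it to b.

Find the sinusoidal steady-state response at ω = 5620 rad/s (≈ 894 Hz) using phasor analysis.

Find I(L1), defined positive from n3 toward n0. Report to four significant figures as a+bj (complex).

1.667-0.04866j A

Apply KCL at each of the 5 non-ground nodes and solve the resulting linear system.
Node n1: branches {I1, R1, R5, R7, C1, R8, R9} → V_1 = 8.580+8.629j
Node n2: branches {R1, R2, R3, R4, R5} → V_2 = 8.513+8.564j
Node n3: branches {L1, R6} → V_3 = 0.2595+8.889j
Node n4: branches {R3, R8} → V_4 = 8.514+8.566j
Node n5: branches {I1, R4, R6, I2, R7, C1, R9, I3} → V_5 = 8.593+8.646j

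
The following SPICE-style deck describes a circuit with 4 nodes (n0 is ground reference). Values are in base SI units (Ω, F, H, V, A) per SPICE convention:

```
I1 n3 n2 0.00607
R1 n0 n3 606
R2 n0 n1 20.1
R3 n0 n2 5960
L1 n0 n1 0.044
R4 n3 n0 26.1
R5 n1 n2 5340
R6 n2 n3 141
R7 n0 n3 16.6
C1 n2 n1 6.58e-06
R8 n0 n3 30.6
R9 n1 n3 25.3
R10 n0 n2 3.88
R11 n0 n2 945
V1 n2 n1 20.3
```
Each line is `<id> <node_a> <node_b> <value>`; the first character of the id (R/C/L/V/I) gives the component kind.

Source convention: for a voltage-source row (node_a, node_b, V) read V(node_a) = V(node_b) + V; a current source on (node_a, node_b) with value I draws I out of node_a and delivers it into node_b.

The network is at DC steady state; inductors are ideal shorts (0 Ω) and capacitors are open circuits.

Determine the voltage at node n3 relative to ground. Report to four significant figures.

0.7682 V

MNA unknowns: 3 node voltages V₁..V_3 plus 2 source currents (L1, V1)
I1: z[3]−=0.00607, z[2]+=0.00607
R1: Y=0.001650 on G[0,3]
R2: Y=0.04975 on G[0,1]
R3: Y=0.0001678 on G[0,2]
L1: row V0−V1=0, i_L1 at 0,1
R4: Y=0.03831 on G[3,0]
R5: Y=0.0001873 on G[1,2]
R6: Y=0.007092 on G[2,3]
R7: Y=0.06024 on G[0,3]
C1: Y=0.000 on G[2,1]
R8: Y=0.03268 on G[0,3]
R9: Y=0.03953 on G[1,3]
R10: Y=0.2577 on G[0,2]
R11: Y=0.001058 on G[0,2]
V1: row V2−V1=20.3, i_V1 at 2,1
solve → V1=0.000, V2=20.30, V3=0.7682
aux → i_L1=5.359, i_V1=-5.393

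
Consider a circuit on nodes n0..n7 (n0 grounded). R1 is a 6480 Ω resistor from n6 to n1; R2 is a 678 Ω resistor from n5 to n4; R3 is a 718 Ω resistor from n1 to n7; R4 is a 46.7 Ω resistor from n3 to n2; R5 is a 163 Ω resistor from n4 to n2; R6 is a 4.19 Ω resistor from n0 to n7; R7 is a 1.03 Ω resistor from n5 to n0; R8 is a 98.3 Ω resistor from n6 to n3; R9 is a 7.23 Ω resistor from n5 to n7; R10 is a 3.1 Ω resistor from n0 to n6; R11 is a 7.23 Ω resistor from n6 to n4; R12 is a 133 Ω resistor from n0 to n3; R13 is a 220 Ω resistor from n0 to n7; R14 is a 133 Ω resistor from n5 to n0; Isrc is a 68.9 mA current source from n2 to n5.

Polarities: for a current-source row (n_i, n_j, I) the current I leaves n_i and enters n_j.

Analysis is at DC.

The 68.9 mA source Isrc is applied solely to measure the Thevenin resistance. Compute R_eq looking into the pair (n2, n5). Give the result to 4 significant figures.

Apply KCL at each of the 7 non-ground nodes and solve the resulting linear system.
Node n1: branches {R1, R3} → V_1 = 0.005597
Node n2: branches {R4, R5, Isrc} → V_2 = -4.538
Node n3: branches {R4, R8, R12} → V_3 = -2.525
Node n4: branches {R2, R5, R11} → V_4 = -0.3350
Node n5: branches {R2, R7, R9, R14, Isrc} → V_5 = 0.06404
Node n6: branches {R1, R8, R10, R11} → V_6 = -0.1528
Node n7: branches {R3, R6, R9, R13} → V_7 = 0.02315

R_eq = 66.80 Ω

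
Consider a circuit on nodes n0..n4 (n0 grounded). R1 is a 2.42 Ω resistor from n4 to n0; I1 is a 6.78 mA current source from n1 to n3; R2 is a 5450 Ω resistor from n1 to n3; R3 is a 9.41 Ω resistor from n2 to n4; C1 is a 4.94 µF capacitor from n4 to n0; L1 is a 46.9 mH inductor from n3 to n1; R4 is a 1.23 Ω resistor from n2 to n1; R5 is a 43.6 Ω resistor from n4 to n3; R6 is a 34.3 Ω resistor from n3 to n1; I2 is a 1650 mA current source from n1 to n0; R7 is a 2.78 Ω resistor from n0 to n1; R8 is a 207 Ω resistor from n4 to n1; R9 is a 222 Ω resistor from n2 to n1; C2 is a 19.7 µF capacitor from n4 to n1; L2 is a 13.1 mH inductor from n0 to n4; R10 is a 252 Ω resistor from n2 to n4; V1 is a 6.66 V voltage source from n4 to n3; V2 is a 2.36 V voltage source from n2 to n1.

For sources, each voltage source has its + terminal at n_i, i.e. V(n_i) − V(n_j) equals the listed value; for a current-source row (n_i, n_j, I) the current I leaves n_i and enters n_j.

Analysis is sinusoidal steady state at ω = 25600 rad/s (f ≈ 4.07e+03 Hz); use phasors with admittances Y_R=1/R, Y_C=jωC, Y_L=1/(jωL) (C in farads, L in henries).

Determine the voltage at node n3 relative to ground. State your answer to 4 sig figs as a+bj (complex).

-8.266-0.5451j V

Element admittances at ω=25600 rad/s:
  Y(R1) = 0.4132+0.000j S between n4,n0
  I1: injects 0.00678 A into n3 (from n1)
  Y(R2) = 0.0001835+0.000j S between n1,n3
  Y(R3) = 0.1063+0.000j S between n2,n4
  Y(C1) = 0.000+0.1265j S between n4,n0
  Y(L1) = 0.000-0.0008329j S between n3,n1
  Y(R4) = 0.8130+0.000j S between n2,n1
  Y(R5) = 0.02294+0.000j S between n4,n3
  Y(R6) = 0.02915+0.000j S between n3,n1
  I2: injects 1.65 A into n0 (from n1)
  Y(R7) = 0.3597+0.000j S between n0,n1
  Y(R8) = 0.004831+0.000j S between n4,n1
  Y(R9) = 0.004505+0.000j S between n2,n1
  Y(C2) = 0.000+0.5043j S between n4,n1
  Y(L2) = 0.000-0.002982j S between n0,n4
  Y(R10) = 0.003968+0.000j S between n2,n4
  V1: constraint V(n4)−V(n3) = 6.66
  V2: constraint V(n2)−V(n1) = 2.36
Assemble and solve the 6×6 MNA system:
  V(n1)=-2.930+1.177j  V(n2)=-0.5697+1.177j  V(n3)=-8.266-0.5451j  V(n4)=-1.606-0.5451j
  i(V1)=-0.3175-0.04609j  i(V2)=-2.044-0.1899j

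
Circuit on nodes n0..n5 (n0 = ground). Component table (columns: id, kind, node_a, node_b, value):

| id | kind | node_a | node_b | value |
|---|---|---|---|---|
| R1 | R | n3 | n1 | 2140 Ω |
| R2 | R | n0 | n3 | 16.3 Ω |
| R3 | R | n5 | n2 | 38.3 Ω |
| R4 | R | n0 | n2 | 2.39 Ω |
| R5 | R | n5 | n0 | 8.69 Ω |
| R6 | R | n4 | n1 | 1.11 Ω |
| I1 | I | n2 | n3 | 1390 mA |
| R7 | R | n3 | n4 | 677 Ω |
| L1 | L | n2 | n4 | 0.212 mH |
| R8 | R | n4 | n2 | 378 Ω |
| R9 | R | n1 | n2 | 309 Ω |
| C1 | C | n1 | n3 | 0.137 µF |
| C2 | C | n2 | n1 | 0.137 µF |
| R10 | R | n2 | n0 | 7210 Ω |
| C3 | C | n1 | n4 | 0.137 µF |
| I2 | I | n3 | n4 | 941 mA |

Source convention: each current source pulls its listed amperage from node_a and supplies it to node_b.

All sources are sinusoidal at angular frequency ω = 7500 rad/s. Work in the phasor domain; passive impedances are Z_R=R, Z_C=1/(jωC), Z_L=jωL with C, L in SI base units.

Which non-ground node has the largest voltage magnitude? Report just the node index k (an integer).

Element admittances at ω=7500 rad/s:
  Y(R1) = 0.0004673+0.000j S between n3,n1
  Y(R2) = 0.06135+0.000j S between n0,n3
  Y(R3) = 0.02611+0.000j S between n5,n2
  Y(R4) = 0.4184+0.000j S between n0,n2
  Y(R5) = 0.1151+0.000j S between n5,n0
  Y(R6) = 0.9009+0.000j S between n4,n1
  I1: injects 1.39 A into n3 (from n2)
  Y(R7) = 0.001477+0.000j S between n3,n4
  Y(L1) = 0.000-0.6289j S between n2,n4
  Y(R8) = 0.002646+0.000j S between n4,n2
  Y(R9) = 0.003236+0.000j S between n1,n2
  Y(C1) = 0.000+0.001027j S between n1,n3
  Y(C2) = 0.000+0.001027j S between n2,n1
  Y(R10) = 0.0001387+0.000j S between n2,n0
  Y(C3) = 0.000+0.001027j S between n1,n4
  I2: injects 0.941 A into n4 (from n3)
Assemble and solve the 5×5 MNA system:
  V(n1)=-0.9677+1.540j  V(n2)=-0.9816+0.01154j  V(n3)=7.038-0.08270j  V(n4)=-0.9754+1.538j  V(n5)=-0.1815+0.002133j

3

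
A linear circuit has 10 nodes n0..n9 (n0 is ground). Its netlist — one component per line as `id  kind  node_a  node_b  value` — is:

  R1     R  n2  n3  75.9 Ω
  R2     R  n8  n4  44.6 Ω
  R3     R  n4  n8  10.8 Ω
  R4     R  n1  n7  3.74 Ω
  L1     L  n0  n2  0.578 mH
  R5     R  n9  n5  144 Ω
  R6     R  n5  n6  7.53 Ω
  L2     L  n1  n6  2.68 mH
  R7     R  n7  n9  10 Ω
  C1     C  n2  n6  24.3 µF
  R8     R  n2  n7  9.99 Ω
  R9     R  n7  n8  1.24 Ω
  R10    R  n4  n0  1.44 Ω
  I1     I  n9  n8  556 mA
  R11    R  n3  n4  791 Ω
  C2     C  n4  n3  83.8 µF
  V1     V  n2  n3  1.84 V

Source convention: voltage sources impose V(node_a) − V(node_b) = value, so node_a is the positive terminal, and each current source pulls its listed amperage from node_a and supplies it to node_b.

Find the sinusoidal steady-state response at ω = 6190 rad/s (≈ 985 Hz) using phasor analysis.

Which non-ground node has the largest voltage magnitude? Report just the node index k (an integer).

9

MNA unknowns: 9 node voltages V₁..V_9 plus 1 source current (V1)
R1: Y=0.01318+0.000j on G[2,3]
R2: Y=0.02242+0.000j on G[8,4]
R3: Y=0.09259+0.000j on G[4,8]
R4: Y=0.2674+0.000j on G[1,7]
L1: Y=0.000-0.2795j on G[0,2]
R5: Y=0.006944+0.000j on G[9,5]
R6: Y=0.1328+0.000j on G[5,6]
L2: Y=0.000-0.06028j on G[1,6]
R7: Y=0.1000+0.000j on G[7,9]
C1: Y=0.000+0.1504j on G[2,6]
R8: Y=0.1001+0.000j on G[2,7]
R9: Y=0.8065+0.000j on G[7,8]
R10: Y=0.6944+0.000j on G[4,0]
I1: z[9]−=0.556, z[8]+=0.556
R11: Y=0.001264+0.000j on G[3,4]
C2: Y=0.000+0.5187j on G[4,3]
V1: row V2−V3=1.84, i_V1 at 2,3
solve → V1=1.257+1.377j, V2=1.553+2.381j, V3=-0.2869+2.381j, V4=-0.9581+0.6251j, V5=1.314+3.396j, V6=1.612+3.491j, V7=0.7802+1.457j, V8=1.167+1.353j, V9=-4.384+1.583j
aux → i_V1=-0.9340+0.3504j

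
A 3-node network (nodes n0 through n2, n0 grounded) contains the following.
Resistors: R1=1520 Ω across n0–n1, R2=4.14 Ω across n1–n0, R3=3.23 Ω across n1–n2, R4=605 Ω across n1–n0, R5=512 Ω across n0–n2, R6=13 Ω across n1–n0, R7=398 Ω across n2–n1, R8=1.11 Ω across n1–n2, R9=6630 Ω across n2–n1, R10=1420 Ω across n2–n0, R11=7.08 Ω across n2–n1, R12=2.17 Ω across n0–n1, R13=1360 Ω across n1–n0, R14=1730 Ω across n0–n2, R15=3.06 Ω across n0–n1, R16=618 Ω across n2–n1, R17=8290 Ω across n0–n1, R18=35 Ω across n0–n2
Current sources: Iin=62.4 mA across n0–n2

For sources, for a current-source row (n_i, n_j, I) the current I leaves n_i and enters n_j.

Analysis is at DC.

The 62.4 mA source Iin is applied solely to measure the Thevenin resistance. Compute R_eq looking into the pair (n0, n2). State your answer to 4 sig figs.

R_eq = 1.558 Ω

MNA unknowns: 2 node voltages V₁..V_2
R1: Y=0.0006579 on G[0,1]
R2: Y=0.2415 on G[1,0]
R3: Y=0.3096 on G[1,2]
R4: Y=0.001653 on G[1,0]
R5: Y=0.001953 on G[0,2]
R6: Y=0.07692 on G[1,0]
R7: Y=0.002513 on G[2,1]
R8: Y=0.9009 on G[1,2]
R9: Y=0.0001508 on G[2,1]
R10: Y=0.0007042 on G[2,0]
R11: Y=0.1412 on G[2,1]
R12: Y=0.4608 on G[0,1]
R13: Y=0.0007353 on G[1,0]
R14: Y=0.0005780 on G[0,2]
R15: Y=0.3268 on G[0,1]
R16: Y=0.001618 on G[2,1]
R17: Y=0.0001206 on G[0,1]
R18: Y=0.02857 on G[0,2]
Iin: z[0]−=0.0624, z[2]+=0.0624
solve → V1=0.05347, V2=0.09720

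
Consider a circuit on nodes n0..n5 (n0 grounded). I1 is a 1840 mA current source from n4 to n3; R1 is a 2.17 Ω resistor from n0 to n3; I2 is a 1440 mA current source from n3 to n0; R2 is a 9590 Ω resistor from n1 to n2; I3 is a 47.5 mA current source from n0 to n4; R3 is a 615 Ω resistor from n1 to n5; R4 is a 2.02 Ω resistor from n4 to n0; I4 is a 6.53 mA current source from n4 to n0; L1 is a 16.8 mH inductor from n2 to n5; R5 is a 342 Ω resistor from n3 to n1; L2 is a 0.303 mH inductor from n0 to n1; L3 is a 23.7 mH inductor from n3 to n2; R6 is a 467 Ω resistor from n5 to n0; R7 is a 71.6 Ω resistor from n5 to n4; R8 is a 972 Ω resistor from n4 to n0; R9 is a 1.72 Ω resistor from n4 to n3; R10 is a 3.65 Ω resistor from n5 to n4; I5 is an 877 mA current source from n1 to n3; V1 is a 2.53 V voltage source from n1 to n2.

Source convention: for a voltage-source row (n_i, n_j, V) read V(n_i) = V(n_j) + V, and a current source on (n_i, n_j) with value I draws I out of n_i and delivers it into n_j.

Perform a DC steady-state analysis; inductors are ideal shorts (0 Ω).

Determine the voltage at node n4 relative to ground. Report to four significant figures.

Apply KCL at each of the 5 non-ground nodes and solve the resulting linear system.
Node n1: branches {R2, R3, R5, L2, I5, V1} → V_1 = 0.000
Node n2: branches {R2, L1, L3, V1} → V_2 = -2.530
Node n3: branches {I1, R1, I2, R5, L3, R9, I5} → V_3 = -2.530
Node n4: branches {I1, I3, R4, I4, R7, R8, R9, R10} → V_4 = -2.928
Node n5: branches {R3, L1, R6, R7, R10} → V_5 = -2.530
Source currents: i(L1)=0.1052, i(L2)=-1.225, i(L3)=2.219, i(V1)=-2.114

-2.928 V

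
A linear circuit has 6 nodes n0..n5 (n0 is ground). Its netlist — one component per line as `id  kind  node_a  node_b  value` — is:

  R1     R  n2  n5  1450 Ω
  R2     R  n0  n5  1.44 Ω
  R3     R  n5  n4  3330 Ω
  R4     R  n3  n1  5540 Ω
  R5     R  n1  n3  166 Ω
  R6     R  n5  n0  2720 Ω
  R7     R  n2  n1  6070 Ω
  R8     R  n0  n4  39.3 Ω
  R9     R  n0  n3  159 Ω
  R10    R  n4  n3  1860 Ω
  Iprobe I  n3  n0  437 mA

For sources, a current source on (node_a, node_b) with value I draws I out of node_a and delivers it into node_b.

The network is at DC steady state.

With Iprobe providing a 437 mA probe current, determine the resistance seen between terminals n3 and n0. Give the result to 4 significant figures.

R_eq = 144.0 Ω

Element admittances at DC:
  Y(R1) = 0.0006897 S between n2,n5
  Y(R2) = 0.6944 S between n0,n5
  Y(R3) = 0.0003003 S between n5,n4
  Y(R4) = 0.0001805 S between n3,n1
  Y(R5) = 0.006024 S between n1,n3
  Y(R6) = 0.0003676 S between n5,n0
  Y(R7) = 0.0001647 S between n2,n1
  Y(R8) = 0.02545 S between n0,n4
  Y(R9) = 0.006289 S between n0,n3
  Y(R10) = 0.0005376 S between n4,n3
  Iprobe: injects 0.437 A into n0 (from n3)
Assemble and solve the 5×5 MNA system:
  V(n1)=-61.59  V(n2)=-11.89  V(n3)=-62.91  V(n4)=-1.287  V(n5)=-0.01234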